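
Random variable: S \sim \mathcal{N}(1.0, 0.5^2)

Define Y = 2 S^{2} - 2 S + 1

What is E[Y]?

E[Y] = 2*E[S²] - 2*E[S] + 1
E[S] = 1
E[S²] = Var(S) + (E[S])² = 0.25 + 1 = 1.25
E[Y] = 2*1.25 - 2*1 + 1 = 1.5

1.5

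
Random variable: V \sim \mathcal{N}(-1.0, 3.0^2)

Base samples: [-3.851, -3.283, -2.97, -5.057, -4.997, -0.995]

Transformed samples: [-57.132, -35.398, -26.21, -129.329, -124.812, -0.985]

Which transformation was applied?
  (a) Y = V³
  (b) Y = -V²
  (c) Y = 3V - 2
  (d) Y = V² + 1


Checking option (a) Y = V³:
  V = -3.851 -> Y = -57.132 ✓
  V = -3.283 -> Y = -35.398 ✓
  V = -2.97 -> Y = -26.21 ✓
All samples match this transformation.

(a) V³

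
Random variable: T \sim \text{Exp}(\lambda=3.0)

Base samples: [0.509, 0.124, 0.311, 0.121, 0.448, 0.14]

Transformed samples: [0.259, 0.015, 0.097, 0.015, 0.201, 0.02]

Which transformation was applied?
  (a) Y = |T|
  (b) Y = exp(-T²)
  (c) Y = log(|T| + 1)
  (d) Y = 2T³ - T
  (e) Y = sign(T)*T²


Checking option (e) Y = sign(T)*T²:
  T = 0.509 -> Y = 0.259 ✓
  T = 0.124 -> Y = 0.015 ✓
  T = 0.311 -> Y = 0.097 ✓
All samples match this transformation.

(e) sign(T)*T²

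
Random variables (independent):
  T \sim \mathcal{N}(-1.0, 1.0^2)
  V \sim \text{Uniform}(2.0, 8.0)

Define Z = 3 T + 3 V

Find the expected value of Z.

E[Z] = 3*E[T] + 3*E[V]
E[T] = -1
E[V] = 5
E[Z] = 3*(-1) + 3*5 = 12

12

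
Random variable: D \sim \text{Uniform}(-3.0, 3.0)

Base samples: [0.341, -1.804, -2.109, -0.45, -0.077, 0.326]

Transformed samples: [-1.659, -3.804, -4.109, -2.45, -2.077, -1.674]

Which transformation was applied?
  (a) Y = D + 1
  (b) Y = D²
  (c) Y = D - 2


Checking option (c) Y = D - 2:
  D = 0.341 -> Y = -1.659 ✓
  D = -1.804 -> Y = -3.804 ✓
  D = -2.109 -> Y = -4.109 ✓
All samples match this transformation.

(c) D - 2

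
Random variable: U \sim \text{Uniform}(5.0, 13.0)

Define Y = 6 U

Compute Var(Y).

For Y = aU + b: Var(Y) = a² * Var(U)
Var(U) = (13 - 5)^2/12 = 5.3333333
Var(Y) = 6² * 5.3333333 = 36 * 5.3333333 = 192

192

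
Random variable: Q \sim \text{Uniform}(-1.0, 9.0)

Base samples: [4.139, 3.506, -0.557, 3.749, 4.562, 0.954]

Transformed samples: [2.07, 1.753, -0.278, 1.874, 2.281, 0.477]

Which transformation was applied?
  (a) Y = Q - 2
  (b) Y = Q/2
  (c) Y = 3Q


Checking option (b) Y = Q/2:
  Q = 4.139 -> Y = 2.07 ✓
  Q = 3.506 -> Y = 1.753 ✓
  Q = -0.557 -> Y = -0.278 ✓
All samples match this transformation.

(b) Q/2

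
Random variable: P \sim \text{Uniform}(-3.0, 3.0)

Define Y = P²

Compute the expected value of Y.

E[P²] = Var(P) + (E[P])² = 3 + 0 = 3

3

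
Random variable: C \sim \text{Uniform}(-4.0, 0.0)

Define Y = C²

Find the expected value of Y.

E[C²] = Var(C) + (E[C])² = 1.3333333 + 4 = 5.3333333

5.3333333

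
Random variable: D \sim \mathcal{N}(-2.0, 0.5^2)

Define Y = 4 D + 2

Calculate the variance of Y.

For Y = aD + b: Var(Y) = a² * Var(D)
Var(D) = 0.5^2 = 0.25
Var(Y) = 4² * 0.25 = 16 * 0.25 = 4

4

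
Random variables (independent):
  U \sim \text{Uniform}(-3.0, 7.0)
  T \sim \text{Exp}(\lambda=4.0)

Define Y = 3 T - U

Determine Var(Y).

For independent RVs: Var(aX + bY) = a²Var(X) + b²Var(Y)
Var(U) = 8.3333333
Var(T) = 0.0625
Var(Y) = (-1)²*8.3333333 + 3²*0.0625
= 1*8.3333333 + 9*0.0625 = 8.8958333

8.8958333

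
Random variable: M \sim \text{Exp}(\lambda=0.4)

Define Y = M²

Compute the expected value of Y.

E[M²] = Var(M) + (E[M])² = 6.25 + 6.25 = 12.5

12.5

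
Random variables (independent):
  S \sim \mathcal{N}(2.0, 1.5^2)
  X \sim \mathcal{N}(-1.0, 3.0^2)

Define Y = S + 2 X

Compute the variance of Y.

For independent RVs: Var(aX + bY) = a²Var(X) + b²Var(Y)
Var(S) = 2.25
Var(X) = 9
Var(Y) = 1²*2.25 + 2²*9
= 1*2.25 + 4*9 = 38.25

38.25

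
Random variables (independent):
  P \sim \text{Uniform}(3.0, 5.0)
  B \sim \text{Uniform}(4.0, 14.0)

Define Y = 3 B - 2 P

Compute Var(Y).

For independent RVs: Var(aX + bY) = a²Var(X) + b²Var(Y)
Var(P) = 0.33333333
Var(B) = 8.3333333
Var(Y) = (-2)²*0.33333333 + 3²*8.3333333
= 4*0.33333333 + 9*8.3333333 = 76.333333

76.333333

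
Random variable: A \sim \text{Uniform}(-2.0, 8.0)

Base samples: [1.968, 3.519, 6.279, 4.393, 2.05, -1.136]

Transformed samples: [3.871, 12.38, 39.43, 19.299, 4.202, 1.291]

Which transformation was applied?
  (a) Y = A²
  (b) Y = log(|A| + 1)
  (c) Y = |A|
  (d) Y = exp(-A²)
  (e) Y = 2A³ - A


Checking option (a) Y = A²:
  A = 1.968 -> Y = 3.871 ✓
  A = 3.519 -> Y = 12.38 ✓
  A = 6.279 -> Y = 39.43 ✓
All samples match this transformation.

(a) A²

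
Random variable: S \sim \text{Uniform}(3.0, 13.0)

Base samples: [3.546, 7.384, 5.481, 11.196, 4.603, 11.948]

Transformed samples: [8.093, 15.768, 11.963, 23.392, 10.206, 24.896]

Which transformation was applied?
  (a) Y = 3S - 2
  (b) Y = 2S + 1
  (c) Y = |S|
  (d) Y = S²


Checking option (b) Y = 2S + 1:
  S = 3.546 -> Y = 8.093 ✓
  S = 7.384 -> Y = 15.768 ✓
  S = 5.481 -> Y = 11.963 ✓
All samples match this transformation.

(b) 2S + 1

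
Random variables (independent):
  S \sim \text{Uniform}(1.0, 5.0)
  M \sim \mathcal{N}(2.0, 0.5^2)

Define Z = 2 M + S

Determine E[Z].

E[Z] = 1*E[S] + 2*E[M]
E[S] = 3
E[M] = 2
E[Z] = 1*3 + 2*2 = 7

7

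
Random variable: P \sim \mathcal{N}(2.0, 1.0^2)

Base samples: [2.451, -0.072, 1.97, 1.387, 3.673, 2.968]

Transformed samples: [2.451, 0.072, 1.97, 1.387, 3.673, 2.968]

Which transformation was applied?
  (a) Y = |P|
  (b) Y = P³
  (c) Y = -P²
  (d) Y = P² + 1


Checking option (a) Y = |P|:
  P = 2.451 -> Y = 2.451 ✓
  P = -0.072 -> Y = 0.072 ✓
  P = 1.97 -> Y = 1.97 ✓
All samples match this transformation.

(a) |P|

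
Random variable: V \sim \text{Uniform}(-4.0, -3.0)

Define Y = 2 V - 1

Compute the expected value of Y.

For Y = 2V - 1:
E[Y] = 2 * E[V] - 1
E[V] = (-4 - 3)/2 = -3.5
E[Y] = 2 * (-3.5) - 1 = -8

-8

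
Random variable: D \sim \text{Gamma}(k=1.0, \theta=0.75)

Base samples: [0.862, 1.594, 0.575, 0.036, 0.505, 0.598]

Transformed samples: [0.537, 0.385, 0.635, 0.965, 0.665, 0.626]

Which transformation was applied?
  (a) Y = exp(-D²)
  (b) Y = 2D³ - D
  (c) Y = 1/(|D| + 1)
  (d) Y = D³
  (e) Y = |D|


Checking option (c) Y = 1/(|D| + 1):
  D = 0.862 -> Y = 0.537 ✓
  D = 1.594 -> Y = 0.385 ✓
  D = 0.575 -> Y = 0.635 ✓
All samples match this transformation.

(c) 1/(|D| + 1)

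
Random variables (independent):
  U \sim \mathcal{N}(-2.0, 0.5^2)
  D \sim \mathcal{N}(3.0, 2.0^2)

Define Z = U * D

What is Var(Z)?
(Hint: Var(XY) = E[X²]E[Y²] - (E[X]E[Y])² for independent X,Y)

Var(XY) = E[X²]E[Y²] - (E[X]E[Y])²
E[U] = -2, Var(U) = 0.25
E[D] = 3, Var(D) = 4
E[U²] = 0.25 + (-2)² = 4.25
E[D²] = 4 + 3² = 13
Var(Z) = 4.25*13 - (-2*3)²
= 55.25 - 36 = 19.25

19.25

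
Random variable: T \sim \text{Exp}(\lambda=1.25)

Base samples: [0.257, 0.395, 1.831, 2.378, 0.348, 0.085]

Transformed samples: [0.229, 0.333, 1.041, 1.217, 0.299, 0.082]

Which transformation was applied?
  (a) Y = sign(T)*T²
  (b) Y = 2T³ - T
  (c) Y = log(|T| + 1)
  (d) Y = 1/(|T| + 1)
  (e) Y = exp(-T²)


Checking option (c) Y = log(|T| + 1):
  T = 0.257 -> Y = 0.229 ✓
  T = 0.395 -> Y = 0.333 ✓
  T = 1.831 -> Y = 1.041 ✓
All samples match this transformation.

(c) log(|T| + 1)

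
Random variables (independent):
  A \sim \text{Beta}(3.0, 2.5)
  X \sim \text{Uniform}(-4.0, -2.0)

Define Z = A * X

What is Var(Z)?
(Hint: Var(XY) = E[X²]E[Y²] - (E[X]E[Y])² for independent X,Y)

Var(XY) = E[X²]E[Y²] - (E[X]E[Y])²
E[A] = 0.54545455, Var(A) = 0.038143675
E[X] = -3, Var(X) = 0.33333333
E[A²] = 0.038143675 + 0.54545455² = 0.33566434
E[X²] = 0.33333333 + (-3)² = 9.3333333
Var(Z) = 0.33566434*9.3333333 - (0.54545455*(-3))²
= 3.1328671 - 2.677686 = 0.45518118

0.45518118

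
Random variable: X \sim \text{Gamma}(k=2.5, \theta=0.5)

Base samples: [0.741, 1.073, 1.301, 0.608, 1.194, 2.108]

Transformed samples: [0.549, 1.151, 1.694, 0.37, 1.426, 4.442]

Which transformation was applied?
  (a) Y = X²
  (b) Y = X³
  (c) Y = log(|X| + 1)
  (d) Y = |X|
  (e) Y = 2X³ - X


Checking option (a) Y = X²:
  X = 0.741 -> Y = 0.549 ✓
  X = 1.073 -> Y = 1.151 ✓
  X = 1.301 -> Y = 1.694 ✓
All samples match this transformation.

(a) X²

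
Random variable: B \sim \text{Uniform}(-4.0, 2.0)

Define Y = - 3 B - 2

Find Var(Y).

For Y = aB + b: Var(Y) = a² * Var(B)
Var(B) = (2 + 4)^2/12 = 3
Var(Y) = (-3)² * 3 = 9 * 3 = 27

27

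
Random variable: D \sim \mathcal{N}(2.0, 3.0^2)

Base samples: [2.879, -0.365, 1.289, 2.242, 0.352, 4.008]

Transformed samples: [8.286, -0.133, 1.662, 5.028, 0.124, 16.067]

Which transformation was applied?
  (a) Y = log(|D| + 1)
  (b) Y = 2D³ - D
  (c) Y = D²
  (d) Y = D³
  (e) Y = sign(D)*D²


Checking option (e) Y = sign(D)*D²:
  D = 2.879 -> Y = 8.286 ✓
  D = -0.365 -> Y = -0.133 ✓
  D = 1.289 -> Y = 1.662 ✓
All samples match this transformation.

(e) sign(D)*D²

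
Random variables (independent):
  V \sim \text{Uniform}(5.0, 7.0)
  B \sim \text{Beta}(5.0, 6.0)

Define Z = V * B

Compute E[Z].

For independent RVs: E[XY] = E[X]*E[Y]
E[V] = 6
E[B] = 0.45454545
E[Z] = 6 * 0.45454545 = 2.7272727

2.7272727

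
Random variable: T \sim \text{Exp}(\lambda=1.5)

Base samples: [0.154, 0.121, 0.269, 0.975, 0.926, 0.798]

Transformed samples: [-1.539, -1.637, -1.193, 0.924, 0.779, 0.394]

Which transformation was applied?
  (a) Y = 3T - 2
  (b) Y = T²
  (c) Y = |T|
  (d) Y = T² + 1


Checking option (a) Y = 3T - 2:
  T = 0.154 -> Y = -1.539 ✓
  T = 0.121 -> Y = -1.637 ✓
  T = 0.269 -> Y = -1.193 ✓
All samples match this transformation.

(a) 3T - 2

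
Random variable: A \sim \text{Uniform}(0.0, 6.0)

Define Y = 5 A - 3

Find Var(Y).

For Y = aA + b: Var(Y) = a² * Var(A)
Var(A) = (6 - 0)^2/12 = 3
Var(Y) = 5² * 3 = 25 * 3 = 75

75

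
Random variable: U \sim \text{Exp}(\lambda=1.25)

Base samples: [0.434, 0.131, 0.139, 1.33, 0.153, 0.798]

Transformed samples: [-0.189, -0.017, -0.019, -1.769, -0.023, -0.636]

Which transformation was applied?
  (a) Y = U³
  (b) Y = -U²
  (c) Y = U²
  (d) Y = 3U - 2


Checking option (b) Y = -U²:
  U = 0.434 -> Y = -0.189 ✓
  U = 0.131 -> Y = -0.017 ✓
  U = 0.139 -> Y = -0.019 ✓
All samples match this transformation.

(b) -U²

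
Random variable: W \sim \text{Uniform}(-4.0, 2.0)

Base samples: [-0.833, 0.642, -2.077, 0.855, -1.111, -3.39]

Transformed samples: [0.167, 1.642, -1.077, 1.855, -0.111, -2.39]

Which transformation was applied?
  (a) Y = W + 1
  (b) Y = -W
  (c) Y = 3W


Checking option (a) Y = W + 1:
  W = -0.833 -> Y = 0.167 ✓
  W = 0.642 -> Y = 1.642 ✓
  W = -2.077 -> Y = -1.077 ✓
All samples match this transformation.

(a) W + 1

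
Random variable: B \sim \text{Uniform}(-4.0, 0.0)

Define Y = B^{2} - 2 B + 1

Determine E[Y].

E[Y] = 1*E[B²] - 2*E[B] + 1
E[B] = -2
E[B²] = Var(B) + (E[B])² = 1.3333333 + 4 = 5.3333333
E[Y] = 1*5.3333333 - 2*(-2) + 1 = 10.333333

10.333333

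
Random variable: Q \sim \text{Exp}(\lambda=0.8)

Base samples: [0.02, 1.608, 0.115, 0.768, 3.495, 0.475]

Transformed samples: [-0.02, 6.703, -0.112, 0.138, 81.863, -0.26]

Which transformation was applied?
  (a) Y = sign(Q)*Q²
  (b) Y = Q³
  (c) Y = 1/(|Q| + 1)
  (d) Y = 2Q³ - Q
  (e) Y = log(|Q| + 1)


Checking option (d) Y = 2Q³ - Q:
  Q = 0.02 -> Y = -0.02 ✓
  Q = 1.608 -> Y = 6.703 ✓
  Q = 0.115 -> Y = -0.112 ✓
All samples match this transformation.

(d) 2Q³ - Q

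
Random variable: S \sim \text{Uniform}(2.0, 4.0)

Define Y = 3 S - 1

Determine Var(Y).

For Y = aS + b: Var(Y) = a² * Var(S)
Var(S) = (4 - 2)^2/12 = 0.33333333
Var(Y) = 3² * 0.33333333 = 9 * 0.33333333 = 3

3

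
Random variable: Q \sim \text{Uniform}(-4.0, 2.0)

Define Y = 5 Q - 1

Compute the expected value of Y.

For Y = 5Q - 1:
E[Y] = 5 * E[Q] - 1
E[Q] = (-4 + 2)/2 = -1
E[Y] = 5 * (-1) - 1 = -6

-6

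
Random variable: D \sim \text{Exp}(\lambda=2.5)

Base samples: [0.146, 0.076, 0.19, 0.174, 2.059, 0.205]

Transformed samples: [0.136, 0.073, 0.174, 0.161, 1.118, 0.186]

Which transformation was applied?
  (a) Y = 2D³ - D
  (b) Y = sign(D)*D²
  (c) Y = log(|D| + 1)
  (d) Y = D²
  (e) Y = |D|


Checking option (c) Y = log(|D| + 1):
  D = 0.146 -> Y = 0.136 ✓
  D = 0.076 -> Y = 0.073 ✓
  D = 0.19 -> Y = 0.174 ✓
All samples match this transformation.

(c) log(|D| + 1)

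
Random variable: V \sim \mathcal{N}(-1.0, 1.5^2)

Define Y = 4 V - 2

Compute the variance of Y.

For Y = aV + b: Var(Y) = a² * Var(V)
Var(V) = 1.5^2 = 2.25
Var(Y) = 4² * 2.25 = 16 * 2.25 = 36

36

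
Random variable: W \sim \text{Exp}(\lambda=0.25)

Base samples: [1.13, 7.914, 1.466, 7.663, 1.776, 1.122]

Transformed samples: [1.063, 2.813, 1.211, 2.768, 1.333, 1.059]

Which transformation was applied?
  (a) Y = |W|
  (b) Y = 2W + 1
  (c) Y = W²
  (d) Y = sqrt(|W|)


Checking option (d) Y = sqrt(|W|):
  W = 1.13 -> Y = 1.063 ✓
  W = 7.914 -> Y = 2.813 ✓
  W = 1.466 -> Y = 1.211 ✓
All samples match this transformation.

(d) sqrt(|W|)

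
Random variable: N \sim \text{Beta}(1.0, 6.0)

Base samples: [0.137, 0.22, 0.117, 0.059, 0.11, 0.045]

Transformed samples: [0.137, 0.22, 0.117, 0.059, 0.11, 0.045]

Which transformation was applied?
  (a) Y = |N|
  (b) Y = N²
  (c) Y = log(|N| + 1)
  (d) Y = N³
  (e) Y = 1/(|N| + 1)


Checking option (a) Y = |N|:
  N = 0.137 -> Y = 0.137 ✓
  N = 0.22 -> Y = 0.22 ✓
  N = 0.117 -> Y = 0.117 ✓
All samples match this transformation.

(a) |N|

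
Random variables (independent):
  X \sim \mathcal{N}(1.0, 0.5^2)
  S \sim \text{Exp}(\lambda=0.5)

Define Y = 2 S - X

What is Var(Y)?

For independent RVs: Var(aX + bY) = a²Var(X) + b²Var(Y)
Var(X) = 0.25
Var(S) = 4
Var(Y) = (-1)²*0.25 + 2²*4
= 1*0.25 + 4*4 = 16.25

16.25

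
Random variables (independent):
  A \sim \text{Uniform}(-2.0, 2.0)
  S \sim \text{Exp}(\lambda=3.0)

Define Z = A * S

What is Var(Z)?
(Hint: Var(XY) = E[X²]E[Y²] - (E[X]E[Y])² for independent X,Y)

Var(XY) = E[X²]E[Y²] - (E[X]E[Y])²
E[A] = 0, Var(A) = 1.3333333
E[S] = 0.33333333, Var(S) = 0.11111111
E[A²] = 1.3333333 + 0² = 1.3333333
E[S²] = 0.11111111 + 0.33333333² = 0.22222222
Var(Z) = 1.3333333*0.22222222 - (0*0.33333333)²
= 0.2962963 - 0 = 0.2962963

0.2962963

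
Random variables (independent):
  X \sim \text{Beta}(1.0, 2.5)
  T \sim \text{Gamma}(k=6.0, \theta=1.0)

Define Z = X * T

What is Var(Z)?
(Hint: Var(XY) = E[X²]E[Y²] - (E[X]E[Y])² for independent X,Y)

Var(XY) = E[X²]E[Y²] - (E[X]E[Y])²
E[X] = 0.28571429, Var(X) = 0.045351474
E[T] = 6, Var(T) = 6
E[X²] = 0.045351474 + 0.28571429² = 0.12698413
E[T²] = 6 + 6² = 42
Var(Z) = 0.12698413*42 - (0.28571429*6)²
= 5.3333333 - 2.9387755 = 2.3945578

2.3945578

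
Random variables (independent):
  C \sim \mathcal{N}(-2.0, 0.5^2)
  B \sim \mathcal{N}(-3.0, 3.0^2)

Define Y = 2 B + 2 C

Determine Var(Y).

For independent RVs: Var(aX + bY) = a²Var(X) + b²Var(Y)
Var(C) = 0.25
Var(B) = 9
Var(Y) = 2²*0.25 + 2²*9
= 4*0.25 + 4*9 = 37

37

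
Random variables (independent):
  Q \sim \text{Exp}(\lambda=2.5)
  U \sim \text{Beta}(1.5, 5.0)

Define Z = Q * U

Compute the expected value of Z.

For independent RVs: E[XY] = E[X]*E[Y]
E[Q] = 0.4
E[U] = 0.23076923
E[Z] = 0.4 * 0.23076923 = 0.092307692

0.092307692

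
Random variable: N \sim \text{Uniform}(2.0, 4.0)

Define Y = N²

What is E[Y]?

Using E[X²] = Var(X) + (E[X])²:
E[N] = 3
Var(N) = (4 - 2)^2/12 = 0.33333333
E[N²] = 0.33333333 + 3² = 0.33333333 + 9 = 9.3333333

9.3333333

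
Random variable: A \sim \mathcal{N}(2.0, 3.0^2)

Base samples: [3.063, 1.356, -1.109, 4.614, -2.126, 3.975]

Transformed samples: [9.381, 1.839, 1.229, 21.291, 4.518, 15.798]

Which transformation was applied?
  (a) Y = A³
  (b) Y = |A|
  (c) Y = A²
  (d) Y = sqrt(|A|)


Checking option (c) Y = A²:
  A = 3.063 -> Y = 9.381 ✓
  A = 1.356 -> Y = 1.839 ✓
  A = -1.109 -> Y = 1.229 ✓
All samples match this transformation.

(c) A²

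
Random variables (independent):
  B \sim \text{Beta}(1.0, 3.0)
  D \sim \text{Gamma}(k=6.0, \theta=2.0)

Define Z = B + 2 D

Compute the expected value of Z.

E[Z] = 1*E[B] + 2*E[D]
E[B] = 0.25
E[D] = 12
E[Z] = 1*0.25 + 2*12 = 24.25

24.25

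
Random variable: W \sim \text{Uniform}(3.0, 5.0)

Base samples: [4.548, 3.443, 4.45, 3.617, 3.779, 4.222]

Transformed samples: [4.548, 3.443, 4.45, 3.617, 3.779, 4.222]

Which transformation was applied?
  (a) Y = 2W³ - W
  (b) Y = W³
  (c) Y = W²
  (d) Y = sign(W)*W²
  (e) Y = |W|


Checking option (e) Y = |W|:
  W = 4.548 -> Y = 4.548 ✓
  W = 3.443 -> Y = 3.443 ✓
  W = 4.45 -> Y = 4.45 ✓
All samples match this transformation.

(e) |W|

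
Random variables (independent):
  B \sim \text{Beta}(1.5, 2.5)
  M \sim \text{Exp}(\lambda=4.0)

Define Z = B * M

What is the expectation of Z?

For independent RVs: E[XY] = E[X]*E[Y]
E[B] = 0.375
E[M] = 0.25
E[Z] = 0.375 * 0.25 = 0.09375

0.09375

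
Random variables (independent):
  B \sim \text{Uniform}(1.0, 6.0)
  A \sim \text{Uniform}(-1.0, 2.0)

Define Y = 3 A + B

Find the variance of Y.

For independent RVs: Var(aX + bY) = a²Var(X) + b²Var(Y)
Var(B) = 2.0833333
Var(A) = 0.75
Var(Y) = 1²*2.0833333 + 3²*0.75
= 1*2.0833333 + 9*0.75 = 8.8333333

8.8333333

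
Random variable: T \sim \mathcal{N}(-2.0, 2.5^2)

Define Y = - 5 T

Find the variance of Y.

For Y = aT + b: Var(Y) = a² * Var(T)
Var(T) = 2.5^2 = 6.25
Var(Y) = (-5)² * 6.25 = 25 * 6.25 = 156.25

156.25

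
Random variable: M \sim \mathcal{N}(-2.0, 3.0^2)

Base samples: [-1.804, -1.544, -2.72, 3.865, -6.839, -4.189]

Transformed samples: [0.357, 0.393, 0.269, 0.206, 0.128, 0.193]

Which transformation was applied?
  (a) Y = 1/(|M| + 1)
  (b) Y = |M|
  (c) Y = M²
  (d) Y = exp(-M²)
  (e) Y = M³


Checking option (a) Y = 1/(|M| + 1):
  M = -1.804 -> Y = 0.357 ✓
  M = -1.544 -> Y = 0.393 ✓
  M = -2.72 -> Y = 0.269 ✓
All samples match this transformation.

(a) 1/(|M| + 1)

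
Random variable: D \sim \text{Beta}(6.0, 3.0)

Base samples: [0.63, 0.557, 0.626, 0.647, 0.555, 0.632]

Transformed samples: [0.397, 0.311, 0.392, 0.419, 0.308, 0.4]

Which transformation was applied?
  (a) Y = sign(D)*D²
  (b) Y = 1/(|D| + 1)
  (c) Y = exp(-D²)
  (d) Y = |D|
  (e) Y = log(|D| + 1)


Checking option (a) Y = sign(D)*D²:
  D = 0.63 -> Y = 0.397 ✓
  D = 0.557 -> Y = 0.311 ✓
  D = 0.626 -> Y = 0.392 ✓
All samples match this transformation.

(a) sign(D)*D²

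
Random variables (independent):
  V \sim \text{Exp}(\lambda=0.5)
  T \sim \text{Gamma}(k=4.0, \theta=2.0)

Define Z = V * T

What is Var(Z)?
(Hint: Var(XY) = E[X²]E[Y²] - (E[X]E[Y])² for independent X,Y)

Var(XY) = E[X²]E[Y²] - (E[X]E[Y])²
E[V] = 2, Var(V) = 4
E[T] = 8, Var(T) = 16
E[V²] = 4 + 2² = 8
E[T²] = 16 + 8² = 80
Var(Z) = 8*80 - (2*8)²
= 640 - 256 = 384

384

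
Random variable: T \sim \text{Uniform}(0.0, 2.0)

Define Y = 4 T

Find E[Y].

For Y = 4T:
E[Y] = 4 * E[T]
E[T] = (0 + 2)/2 = 1
E[Y] = 4 * 1 = 4

4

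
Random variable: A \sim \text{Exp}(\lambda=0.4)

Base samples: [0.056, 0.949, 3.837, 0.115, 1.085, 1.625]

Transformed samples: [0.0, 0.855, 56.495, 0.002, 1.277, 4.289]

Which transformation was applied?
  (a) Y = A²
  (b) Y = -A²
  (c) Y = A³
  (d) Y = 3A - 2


Checking option (c) Y = A³:
  A = 0.056 -> Y = 0.0 ✓
  A = 0.949 -> Y = 0.855 ✓
  A = 3.837 -> Y = 56.495 ✓
All samples match this transformation.

(c) A³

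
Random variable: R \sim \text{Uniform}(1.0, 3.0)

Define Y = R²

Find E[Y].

Using E[X²] = Var(X) + (E[X])²:
E[R] = 2
Var(R) = (3 - 1)^2/12 = 0.33333333
E[R²] = 0.33333333 + 2² = 0.33333333 + 4 = 4.3333333

4.3333333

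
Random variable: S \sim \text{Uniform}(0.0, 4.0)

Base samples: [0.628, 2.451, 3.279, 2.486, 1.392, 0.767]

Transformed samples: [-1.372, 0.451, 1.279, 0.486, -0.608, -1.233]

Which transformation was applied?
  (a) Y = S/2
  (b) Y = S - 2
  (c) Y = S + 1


Checking option (b) Y = S - 2:
  S = 0.628 -> Y = -1.372 ✓
  S = 2.451 -> Y = 0.451 ✓
  S = 3.279 -> Y = 1.279 ✓
All samples match this transformation.

(b) S - 2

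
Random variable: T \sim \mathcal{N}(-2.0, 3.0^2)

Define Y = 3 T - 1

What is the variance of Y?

For Y = aT + b: Var(Y) = a² * Var(T)
Var(T) = 3.0^2 = 9
Var(Y) = 3² * 9 = 9 * 9 = 81

81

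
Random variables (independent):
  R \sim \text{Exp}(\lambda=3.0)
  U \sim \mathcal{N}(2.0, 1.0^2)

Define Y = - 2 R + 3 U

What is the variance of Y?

For independent RVs: Var(aX + bY) = a²Var(X) + b²Var(Y)
Var(R) = 0.11111111
Var(U) = 1
Var(Y) = (-2)²*0.11111111 + 3²*1
= 4*0.11111111 + 9*1 = 9.4444444

9.4444444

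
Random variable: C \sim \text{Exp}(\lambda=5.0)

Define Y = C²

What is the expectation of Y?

E[C²] = Var(C) + (E[C])² = 0.04 + 0.04 = 0.08

0.08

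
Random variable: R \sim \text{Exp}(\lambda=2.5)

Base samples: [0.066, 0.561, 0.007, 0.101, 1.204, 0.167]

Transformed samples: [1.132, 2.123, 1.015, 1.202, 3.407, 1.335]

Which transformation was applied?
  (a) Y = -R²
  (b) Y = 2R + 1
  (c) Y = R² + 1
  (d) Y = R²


Checking option (b) Y = 2R + 1:
  R = 0.066 -> Y = 1.132 ✓
  R = 0.561 -> Y = 2.123 ✓
  R = 0.007 -> Y = 1.015 ✓
All samples match this transformation.

(b) 2R + 1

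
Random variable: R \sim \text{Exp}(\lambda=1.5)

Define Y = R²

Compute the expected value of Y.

Using E[X²] = Var(X) + (E[X])²:
E[R] = 0.66666667
Var(R) = 1/1.5^2 = 0.44444444
E[R²] = 0.44444444 + 0.66666667² = 0.44444444 + 0.44444444 = 0.88888889

0.88888889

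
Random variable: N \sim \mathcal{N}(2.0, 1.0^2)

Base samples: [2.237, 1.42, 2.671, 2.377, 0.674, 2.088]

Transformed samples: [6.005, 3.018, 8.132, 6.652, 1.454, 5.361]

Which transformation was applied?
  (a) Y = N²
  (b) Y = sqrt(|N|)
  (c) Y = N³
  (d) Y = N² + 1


Checking option (d) Y = N² + 1:
  N = 2.237 -> Y = 6.005 ✓
  N = 1.42 -> Y = 3.018 ✓
  N = 2.671 -> Y = 8.132 ✓
All samples match this transformation.

(d) N² + 1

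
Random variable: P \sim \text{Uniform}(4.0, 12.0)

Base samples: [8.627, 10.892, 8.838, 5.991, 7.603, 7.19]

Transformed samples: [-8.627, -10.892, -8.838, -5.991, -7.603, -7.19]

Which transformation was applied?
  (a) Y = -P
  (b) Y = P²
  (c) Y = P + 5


Checking option (a) Y = -P:
  P = 8.627 -> Y = -8.627 ✓
  P = 10.892 -> Y = -10.892 ✓
  P = 8.838 -> Y = -8.838 ✓
All samples match this transformation.

(a) -P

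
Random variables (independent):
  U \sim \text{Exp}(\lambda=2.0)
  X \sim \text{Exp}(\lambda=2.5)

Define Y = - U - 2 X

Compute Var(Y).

For independent RVs: Var(aX + bY) = a²Var(X) + b²Var(Y)
Var(U) = 0.25
Var(X) = 0.16
Var(Y) = (-1)²*0.25 + (-2)²*0.16
= 1*0.25 + 4*0.16 = 0.89

0.89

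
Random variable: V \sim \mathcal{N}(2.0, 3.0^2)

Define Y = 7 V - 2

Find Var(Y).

For Y = aV + b: Var(Y) = a² * Var(V)
Var(V) = 3.0^2 = 9
Var(Y) = 7² * 9 = 49 * 9 = 441

441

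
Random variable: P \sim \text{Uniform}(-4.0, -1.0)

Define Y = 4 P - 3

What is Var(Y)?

For Y = aP + b: Var(Y) = a² * Var(P)
Var(P) = (-1 + 4)^2/12 = 0.75
Var(Y) = 4² * 0.75 = 16 * 0.75 = 12

12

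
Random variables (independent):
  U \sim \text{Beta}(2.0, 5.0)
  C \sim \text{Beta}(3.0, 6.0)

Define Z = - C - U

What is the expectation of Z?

E[Z] = -1*E[U] - 1*E[C]
E[U] = 0.28571429
E[C] = 0.33333333
E[Z] = -1*0.28571429 - 1*0.33333333 = -0.61904762

-0.61904762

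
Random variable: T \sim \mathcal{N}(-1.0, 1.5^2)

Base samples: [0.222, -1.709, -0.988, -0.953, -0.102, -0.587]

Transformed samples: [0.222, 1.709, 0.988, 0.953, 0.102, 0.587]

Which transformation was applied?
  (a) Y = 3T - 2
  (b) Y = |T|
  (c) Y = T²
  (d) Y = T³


Checking option (b) Y = |T|:
  T = 0.222 -> Y = 0.222 ✓
  T = -1.709 -> Y = 1.709 ✓
  T = -0.988 -> Y = 0.988 ✓
All samples match this transformation.

(b) |T|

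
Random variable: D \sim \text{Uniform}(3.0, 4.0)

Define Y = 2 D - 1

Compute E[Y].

For Y = 2D - 1:
E[Y] = 2 * E[D] - 1
E[D] = (3 + 4)/2 = 3.5
E[Y] = 2 * 3.5 - 1 = 6

6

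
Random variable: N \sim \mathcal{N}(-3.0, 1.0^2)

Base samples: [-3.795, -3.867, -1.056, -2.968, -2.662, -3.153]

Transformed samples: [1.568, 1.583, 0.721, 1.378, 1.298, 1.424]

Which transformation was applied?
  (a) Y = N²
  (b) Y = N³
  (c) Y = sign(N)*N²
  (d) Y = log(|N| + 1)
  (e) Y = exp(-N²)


Checking option (d) Y = log(|N| + 1):
  N = -3.795 -> Y = 1.568 ✓
  N = -3.867 -> Y = 1.583 ✓
  N = -1.056 -> Y = 0.721 ✓
All samples match this transformation.

(d) log(|N| + 1)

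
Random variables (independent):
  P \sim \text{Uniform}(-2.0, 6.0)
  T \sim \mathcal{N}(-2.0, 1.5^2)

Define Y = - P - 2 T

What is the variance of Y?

For independent RVs: Var(aX + bY) = a²Var(X) + b²Var(Y)
Var(P) = 5.3333333
Var(T) = 2.25
Var(Y) = (-1)²*5.3333333 + (-2)²*2.25
= 1*5.3333333 + 4*2.25 = 14.333333

14.333333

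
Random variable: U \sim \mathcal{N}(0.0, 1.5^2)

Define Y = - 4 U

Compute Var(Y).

For Y = aU + b: Var(Y) = a² * Var(U)
Var(U) = 1.5^2 = 2.25
Var(Y) = (-4)² * 2.25 = 16 * 2.25 = 36

36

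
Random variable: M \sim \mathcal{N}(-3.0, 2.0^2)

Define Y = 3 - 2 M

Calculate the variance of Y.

For Y = aM + b: Var(Y) = a² * Var(M)
Var(M) = 2.0^2 = 4
Var(Y) = (-2)² * 4 = 4 * 4 = 16

16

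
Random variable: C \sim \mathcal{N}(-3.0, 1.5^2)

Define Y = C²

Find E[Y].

E[C²] = Var(C) + (E[C])² = 2.25 + 9 = 11.25

11.25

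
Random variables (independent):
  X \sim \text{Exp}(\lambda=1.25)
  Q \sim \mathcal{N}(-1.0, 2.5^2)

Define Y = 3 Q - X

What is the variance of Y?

For independent RVs: Var(aX + bY) = a²Var(X) + b²Var(Y)
Var(X) = 0.64
Var(Q) = 6.25
Var(Y) = (-1)²*0.64 + 3²*6.25
= 1*0.64 + 9*6.25 = 56.89

56.89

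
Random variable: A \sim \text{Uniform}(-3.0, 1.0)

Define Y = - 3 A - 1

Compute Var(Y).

For Y = aA + b: Var(Y) = a² * Var(A)
Var(A) = (1 + 3)^2/12 = 1.3333333
Var(Y) = (-3)² * 1.3333333 = 9 * 1.3333333 = 12

12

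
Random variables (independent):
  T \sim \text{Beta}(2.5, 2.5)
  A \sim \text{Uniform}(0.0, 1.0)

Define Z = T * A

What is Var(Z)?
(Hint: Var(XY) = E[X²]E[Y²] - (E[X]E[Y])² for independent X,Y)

Var(XY) = E[X²]E[Y²] - (E[X]E[Y])²
E[T] = 0.5, Var(T) = 0.041666667
E[A] = 0.5, Var(A) = 0.083333333
E[T²] = 0.041666667 + 0.5² = 0.29166667
E[A²] = 0.083333333 + 0.5² = 0.33333333
Var(Z) = 0.29166667*0.33333333 - (0.5*0.5)²
= 0.097222222 - 0.0625 = 0.034722222

0.034722222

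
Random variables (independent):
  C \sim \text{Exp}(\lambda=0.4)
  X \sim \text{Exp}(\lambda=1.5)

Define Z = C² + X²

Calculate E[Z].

E[Z] = E[C²] + E[X²]
E[C²] = Var(C) + E[C]² = 6.25 + 6.25 = 12.5
E[X²] = Var(X) + E[X]² = 0.44444444 + 0.44444444 = 0.88888889
E[Z] = 12.5 + 0.88888889 = 13.388889

13.388889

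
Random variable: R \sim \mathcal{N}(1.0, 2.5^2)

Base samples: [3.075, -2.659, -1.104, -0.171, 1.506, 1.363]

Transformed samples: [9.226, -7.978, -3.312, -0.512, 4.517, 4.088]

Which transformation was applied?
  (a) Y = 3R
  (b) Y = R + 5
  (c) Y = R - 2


Checking option (a) Y = 3R:
  R = 3.075 -> Y = 9.226 ✓
  R = -2.659 -> Y = -7.978 ✓
  R = -1.104 -> Y = -3.312 ✓
All samples match this transformation.

(a) 3R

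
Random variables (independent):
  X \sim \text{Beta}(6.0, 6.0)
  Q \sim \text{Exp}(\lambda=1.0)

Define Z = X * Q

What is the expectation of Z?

For independent RVs: E[XY] = E[X]*E[Y]
E[X] = 0.5
E[Q] = 1
E[Z] = 0.5 * 1 = 0.5

0.5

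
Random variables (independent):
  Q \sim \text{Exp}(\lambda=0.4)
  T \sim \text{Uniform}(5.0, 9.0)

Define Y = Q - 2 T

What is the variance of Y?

For independent RVs: Var(aX + bY) = a²Var(X) + b²Var(Y)
Var(Q) = 6.25
Var(T) = 1.3333333
Var(Y) = 1²*6.25 + (-2)²*1.3333333
= 1*6.25 + 4*1.3333333 = 11.583333

11.583333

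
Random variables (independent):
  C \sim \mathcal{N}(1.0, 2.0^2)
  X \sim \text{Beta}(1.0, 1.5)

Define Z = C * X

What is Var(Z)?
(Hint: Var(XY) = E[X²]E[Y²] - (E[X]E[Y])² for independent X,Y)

Var(XY) = E[X²]E[Y²] - (E[X]E[Y])²
E[C] = 1, Var(C) = 4
E[X] = 0.4, Var(X) = 0.068571429
E[C²] = 4 + 1² = 5
E[X²] = 0.068571429 + 0.4² = 0.22857143
Var(Z) = 5*0.22857143 - (1*0.4)²
= 1.1428571 - 0.16 = 0.98285714

0.98285714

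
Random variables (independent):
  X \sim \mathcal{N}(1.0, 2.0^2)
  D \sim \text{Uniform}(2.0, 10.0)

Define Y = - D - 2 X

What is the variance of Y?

For independent RVs: Var(aX + bY) = a²Var(X) + b²Var(Y)
Var(X) = 4
Var(D) = 5.3333333
Var(Y) = (-2)²*4 + (-1)²*5.3333333
= 4*4 + 1*5.3333333 = 21.333333

21.333333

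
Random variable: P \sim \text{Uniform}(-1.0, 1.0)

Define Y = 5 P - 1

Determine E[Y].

For Y = 5P - 1:
E[Y] = 5 * E[P] - 1
E[P] = (-1 + 1)/2 = 0
E[Y] = 5 * 0 - 1 = -1

-1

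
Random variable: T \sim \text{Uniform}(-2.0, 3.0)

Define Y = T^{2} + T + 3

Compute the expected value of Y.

E[Y] = 1*E[T²] + 1*E[T] + 3
E[T] = 0.5
E[T²] = Var(T) + (E[T])² = 2.0833333 + 0.25 = 2.3333333
E[Y] = 1*2.3333333 + 1*0.5 + 3 = 5.8333333

5.8333333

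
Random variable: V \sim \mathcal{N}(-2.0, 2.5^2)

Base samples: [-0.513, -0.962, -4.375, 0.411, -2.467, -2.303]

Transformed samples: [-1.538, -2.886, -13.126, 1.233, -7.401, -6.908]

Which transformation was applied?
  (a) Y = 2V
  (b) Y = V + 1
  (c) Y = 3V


Checking option (c) Y = 3V:
  V = -0.513 -> Y = -1.538 ✓
  V = -0.962 -> Y = -2.886 ✓
  V = -4.375 -> Y = -13.126 ✓
All samples match this transformation.

(c) 3V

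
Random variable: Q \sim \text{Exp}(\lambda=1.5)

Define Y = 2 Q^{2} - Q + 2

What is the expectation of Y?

E[Y] = 2*E[Q²] - 1*E[Q] + 2
E[Q] = 0.66666667
E[Q²] = Var(Q) + (E[Q])² = 0.44444444 + 0.44444444 = 0.88888889
E[Y] = 2*0.88888889 - 1*0.66666667 + 2 = 3.1111111

3.1111111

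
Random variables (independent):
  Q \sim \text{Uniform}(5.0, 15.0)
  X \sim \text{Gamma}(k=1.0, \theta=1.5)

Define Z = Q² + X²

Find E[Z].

E[Z] = E[Q²] + E[X²]
E[Q²] = Var(Q) + E[Q]² = 8.3333333 + 100 = 108.33333
E[X²] = Var(X) + E[X]² = 2.25 + 2.25 = 4.5
E[Z] = 108.33333 + 4.5 = 112.83333

112.83333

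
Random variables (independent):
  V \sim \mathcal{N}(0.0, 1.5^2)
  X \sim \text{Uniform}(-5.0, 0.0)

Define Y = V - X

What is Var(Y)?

For independent RVs: Var(aX + bY) = a²Var(X) + b²Var(Y)
Var(V) = 2.25
Var(X) = 2.0833333
Var(Y) = 1²*2.25 + (-1)²*2.0833333
= 1*2.25 + 1*2.0833333 = 4.3333333

4.3333333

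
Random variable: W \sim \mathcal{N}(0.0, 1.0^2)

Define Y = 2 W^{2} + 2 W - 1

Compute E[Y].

E[Y] = 2*E[W²] + 2*E[W] - 1
E[W] = 0
E[W²] = Var(W) + (E[W])² = 1 + 0 = 1
E[Y] = 2*1 + 2*0 - 1 = 1

1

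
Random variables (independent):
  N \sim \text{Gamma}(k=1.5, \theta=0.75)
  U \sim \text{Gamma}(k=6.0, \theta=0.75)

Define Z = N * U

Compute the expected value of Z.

For independent RVs: E[XY] = E[X]*E[Y]
E[N] = 1.125
E[U] = 4.5
E[Z] = 1.125 * 4.5 = 5.0625

5.0625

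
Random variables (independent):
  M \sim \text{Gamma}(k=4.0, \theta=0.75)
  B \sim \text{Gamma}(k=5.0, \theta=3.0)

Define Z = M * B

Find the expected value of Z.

For independent RVs: E[XY] = E[X]*E[Y]
E[M] = 3
E[B] = 15
E[Z] = 3 * 15 = 45

45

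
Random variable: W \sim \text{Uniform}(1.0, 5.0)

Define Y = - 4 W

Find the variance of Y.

For Y = aW + b: Var(Y) = a² * Var(W)
Var(W) = (5 - 1)^2/12 = 1.3333333
Var(Y) = (-4)² * 1.3333333 = 16 * 1.3333333 = 21.333333

21.333333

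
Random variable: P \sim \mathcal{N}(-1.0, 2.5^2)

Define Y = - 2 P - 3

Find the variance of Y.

For Y = aP + b: Var(Y) = a² * Var(P)
Var(P) = 2.5^2 = 6.25
Var(Y) = (-2)² * 6.25 = 4 * 6.25 = 25

25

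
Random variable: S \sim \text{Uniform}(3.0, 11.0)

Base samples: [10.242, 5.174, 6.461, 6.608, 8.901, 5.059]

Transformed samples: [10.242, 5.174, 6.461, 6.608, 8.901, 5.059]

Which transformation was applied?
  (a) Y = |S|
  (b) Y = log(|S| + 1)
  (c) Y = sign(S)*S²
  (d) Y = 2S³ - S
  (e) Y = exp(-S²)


Checking option (a) Y = |S|:
  S = 10.242 -> Y = 10.242 ✓
  S = 5.174 -> Y = 5.174 ✓
  S = 6.461 -> Y = 6.461 ✓
All samples match this transformation.

(a) |S|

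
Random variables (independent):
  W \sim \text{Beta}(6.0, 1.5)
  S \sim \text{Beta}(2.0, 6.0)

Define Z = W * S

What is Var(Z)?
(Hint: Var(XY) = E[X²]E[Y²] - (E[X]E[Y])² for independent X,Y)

Var(XY) = E[X²]E[Y²] - (E[X]E[Y])²
E[W] = 0.8, Var(W) = 0.018823529
E[S] = 0.25, Var(S) = 0.020833333
E[W²] = 0.018823529 + 0.8² = 0.65882353
E[S²] = 0.020833333 + 0.25² = 0.083333333
Var(Z) = 0.65882353*0.083333333 - (0.8*0.25)²
= 0.054901961 - 0.04 = 0.014901961

0.014901961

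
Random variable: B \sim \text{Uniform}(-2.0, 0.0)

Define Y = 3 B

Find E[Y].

For Y = 3B:
E[Y] = 3 * E[B]
E[B] = (-2 + 0)/2 = -1
E[Y] = 3 * (-1) = -3

-3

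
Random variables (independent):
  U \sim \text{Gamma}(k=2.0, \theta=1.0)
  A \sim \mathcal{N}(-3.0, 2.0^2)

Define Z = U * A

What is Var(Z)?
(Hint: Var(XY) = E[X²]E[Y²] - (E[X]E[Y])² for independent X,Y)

Var(XY) = E[X²]E[Y²] - (E[X]E[Y])²
E[U] = 2, Var(U) = 2
E[A] = -3, Var(A) = 4
E[U²] = 2 + 2² = 6
E[A²] = 4 + (-3)² = 13
Var(Z) = 6*13 - (2*(-3))²
= 78 - 36 = 42

42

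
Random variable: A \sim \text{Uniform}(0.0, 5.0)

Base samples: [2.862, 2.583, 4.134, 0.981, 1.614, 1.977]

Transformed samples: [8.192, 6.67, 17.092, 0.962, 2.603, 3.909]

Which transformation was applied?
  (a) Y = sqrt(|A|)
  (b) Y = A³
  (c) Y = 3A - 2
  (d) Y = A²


Checking option (d) Y = A²:
  A = 2.862 -> Y = 8.192 ✓
  A = 2.583 -> Y = 6.67 ✓
  A = 4.134 -> Y = 17.092 ✓
All samples match this transformation.

(d) A²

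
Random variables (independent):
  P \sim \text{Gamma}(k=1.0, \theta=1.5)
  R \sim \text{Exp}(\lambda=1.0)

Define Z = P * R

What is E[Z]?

For independent RVs: E[XY] = E[X]*E[Y]
E[P] = 1.5
E[R] = 1
E[Z] = 1.5 * 1 = 1.5

1.5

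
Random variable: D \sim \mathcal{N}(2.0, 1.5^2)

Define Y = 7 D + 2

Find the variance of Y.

For Y = aD + b: Var(Y) = a² * Var(D)
Var(D) = 1.5^2 = 2.25
Var(Y) = 7² * 2.25 = 49 * 2.25 = 110.25

110.25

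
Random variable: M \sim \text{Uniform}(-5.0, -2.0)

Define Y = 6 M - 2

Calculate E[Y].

For Y = 6M - 2:
E[Y] = 6 * E[M] - 2
E[M] = (-5 - 2)/2 = -3.5
E[Y] = 6 * (-3.5) - 2 = -23

-23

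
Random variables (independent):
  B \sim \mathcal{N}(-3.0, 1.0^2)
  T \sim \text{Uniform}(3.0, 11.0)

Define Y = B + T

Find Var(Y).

For independent RVs: Var(aX + bY) = a²Var(X) + b²Var(Y)
Var(B) = 1
Var(T) = 5.3333333
Var(Y) = 1²*1 + 1²*5.3333333
= 1*1 + 1*5.3333333 = 6.3333333

6.3333333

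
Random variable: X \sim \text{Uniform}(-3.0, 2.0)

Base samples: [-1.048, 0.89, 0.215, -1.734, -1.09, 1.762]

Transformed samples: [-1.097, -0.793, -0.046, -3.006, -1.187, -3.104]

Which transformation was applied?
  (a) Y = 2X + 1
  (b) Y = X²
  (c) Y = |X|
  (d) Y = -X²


Checking option (d) Y = -X²:
  X = -1.048 -> Y = -1.097 ✓
  X = 0.89 -> Y = -0.793 ✓
  X = 0.215 -> Y = -0.046 ✓
All samples match this transformation.

(d) -X²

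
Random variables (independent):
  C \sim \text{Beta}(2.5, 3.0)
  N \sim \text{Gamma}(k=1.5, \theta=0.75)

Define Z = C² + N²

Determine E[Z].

E[Z] = E[C²] + E[N²]
E[C²] = Var(C) + E[C]² = 0.038143675 + 0.20661157 = 0.24475524
E[N²] = Var(N) + E[N]² = 0.84375 + 1.265625 = 2.109375
E[Z] = 0.24475524 + 2.109375 = 2.3541302

2.3541302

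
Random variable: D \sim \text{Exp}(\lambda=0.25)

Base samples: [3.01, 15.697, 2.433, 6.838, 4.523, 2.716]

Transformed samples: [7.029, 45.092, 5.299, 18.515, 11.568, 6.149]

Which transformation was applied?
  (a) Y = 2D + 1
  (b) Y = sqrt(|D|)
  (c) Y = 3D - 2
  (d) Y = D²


Checking option (c) Y = 3D - 2:
  D = 3.01 -> Y = 7.029 ✓
  D = 15.697 -> Y = 45.092 ✓
  D = 2.433 -> Y = 5.299 ✓
All samples match this transformation.

(c) 3D - 2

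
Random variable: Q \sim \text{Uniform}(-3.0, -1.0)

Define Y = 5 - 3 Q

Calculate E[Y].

For Y = -3Q + 5:
E[Y] = -3 * E[Q] + 5
E[Q] = (-3 - 1)/2 = -2
E[Y] = -3 * (-2) + 5 = 11

11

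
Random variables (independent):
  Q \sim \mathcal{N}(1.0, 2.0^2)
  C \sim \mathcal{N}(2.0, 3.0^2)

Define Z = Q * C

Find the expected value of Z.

For independent RVs: E[XY] = E[X]*E[Y]
E[Q] = 1
E[C] = 2
E[Z] = 1 * 2 = 2

2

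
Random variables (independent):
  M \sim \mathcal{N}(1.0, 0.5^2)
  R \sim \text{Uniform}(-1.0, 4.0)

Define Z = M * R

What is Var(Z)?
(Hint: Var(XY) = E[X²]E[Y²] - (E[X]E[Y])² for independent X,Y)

Var(XY) = E[X²]E[Y²] - (E[X]E[Y])²
E[M] = 1, Var(M) = 0.25
E[R] = 1.5, Var(R) = 2.0833333
E[M²] = 0.25 + 1² = 1.25
E[R²] = 2.0833333 + 1.5² = 4.3333333
Var(Z) = 1.25*4.3333333 - (1*1.5)²
= 5.4166667 - 2.25 = 3.1666667

3.1666667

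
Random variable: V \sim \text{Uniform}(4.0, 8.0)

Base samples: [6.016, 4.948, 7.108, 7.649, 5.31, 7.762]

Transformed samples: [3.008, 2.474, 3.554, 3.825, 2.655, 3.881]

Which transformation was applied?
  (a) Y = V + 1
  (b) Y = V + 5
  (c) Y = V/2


Checking option (c) Y = V/2:
  V = 6.016 -> Y = 3.008 ✓
  V = 4.948 -> Y = 2.474 ✓
  V = 7.108 -> Y = 3.554 ✓
All samples match this transformation.

(c) V/2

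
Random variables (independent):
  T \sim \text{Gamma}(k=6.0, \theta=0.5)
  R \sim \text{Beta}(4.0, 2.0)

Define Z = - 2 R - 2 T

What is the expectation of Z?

E[Z] = -2*E[T] - 2*E[R]
E[T] = 3
E[R] = 0.66666667
E[Z] = -2*3 - 2*0.66666667 = -7.3333333

-7.3333333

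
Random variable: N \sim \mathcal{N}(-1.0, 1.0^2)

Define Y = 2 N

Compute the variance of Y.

For Y = aN + b: Var(Y) = a² * Var(N)
Var(N) = 1.0^2 = 1
Var(Y) = 2² * 1 = 4 * 1 = 4

4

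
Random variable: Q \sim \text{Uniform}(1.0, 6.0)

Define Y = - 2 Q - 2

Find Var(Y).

For Y = aQ + b: Var(Y) = a² * Var(Q)
Var(Q) = (6 - 1)^2/12 = 2.0833333
Var(Y) = (-2)² * 2.0833333 = 4 * 2.0833333 = 8.3333333

8.3333333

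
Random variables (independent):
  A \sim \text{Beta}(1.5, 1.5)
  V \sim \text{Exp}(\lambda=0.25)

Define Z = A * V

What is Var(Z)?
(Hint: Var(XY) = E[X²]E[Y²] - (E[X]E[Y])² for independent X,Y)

Var(XY) = E[X²]E[Y²] - (E[X]E[Y])²
E[A] = 0.5, Var(A) = 0.0625
E[V] = 4, Var(V) = 16
E[A²] = 0.0625 + 0.5² = 0.3125
E[V²] = 16 + 4² = 32
Var(Z) = 0.3125*32 - (0.5*4)²
= 10 - 4 = 6

6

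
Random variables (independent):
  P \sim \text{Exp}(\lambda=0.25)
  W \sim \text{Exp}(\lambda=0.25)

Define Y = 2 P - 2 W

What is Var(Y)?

For independent RVs: Var(aX + bY) = a²Var(X) + b²Var(Y)
Var(P) = 16
Var(W) = 16
Var(Y) = 2²*16 + (-2)²*16
= 4*16 + 4*16 = 128

128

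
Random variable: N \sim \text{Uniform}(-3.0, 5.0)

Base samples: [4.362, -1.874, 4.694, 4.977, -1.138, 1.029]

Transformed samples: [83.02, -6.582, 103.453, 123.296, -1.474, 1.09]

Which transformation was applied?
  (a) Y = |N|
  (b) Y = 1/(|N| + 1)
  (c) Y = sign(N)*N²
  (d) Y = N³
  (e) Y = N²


Checking option (d) Y = N³:
  N = 4.362 -> Y = 83.02 ✓
  N = -1.874 -> Y = -6.582 ✓
  N = 4.694 -> Y = 103.453 ✓
All samples match this transformation.

(d) N³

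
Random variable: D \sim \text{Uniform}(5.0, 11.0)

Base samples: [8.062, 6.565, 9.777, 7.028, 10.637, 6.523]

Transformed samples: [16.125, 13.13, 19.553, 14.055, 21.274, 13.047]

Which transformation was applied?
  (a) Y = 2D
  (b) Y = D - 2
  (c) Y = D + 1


Checking option (a) Y = 2D:
  D = 8.062 -> Y = 16.125 ✓
  D = 6.565 -> Y = 13.13 ✓
  D = 9.777 -> Y = 19.553 ✓
All samples match this transformation.

(a) 2D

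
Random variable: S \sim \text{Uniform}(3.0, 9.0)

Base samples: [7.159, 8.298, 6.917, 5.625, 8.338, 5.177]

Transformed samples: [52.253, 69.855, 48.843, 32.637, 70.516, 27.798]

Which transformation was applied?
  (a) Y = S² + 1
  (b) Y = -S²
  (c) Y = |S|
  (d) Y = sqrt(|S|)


Checking option (a) Y = S² + 1:
  S = 7.159 -> Y = 52.253 ✓
  S = 8.298 -> Y = 69.855 ✓
  S = 6.917 -> Y = 48.843 ✓
All samples match this transformation.

(a) S² + 1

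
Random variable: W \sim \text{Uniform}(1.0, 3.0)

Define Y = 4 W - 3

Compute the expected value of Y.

For Y = 4W - 3:
E[Y] = 4 * E[W] - 3
E[W] = (1 + 3)/2 = 2
E[Y] = 4 * 2 - 3 = 5

5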